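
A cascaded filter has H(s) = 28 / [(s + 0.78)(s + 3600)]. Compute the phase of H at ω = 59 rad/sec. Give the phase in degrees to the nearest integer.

∠(j59 + 0.78) = arctan(59/0.78) = 89.24°
∠(j59 + 3600) = arctan(59/3600) = 0.94°
∠H(j59) = − (89.24° + 0.94°) = -90.18°

-90°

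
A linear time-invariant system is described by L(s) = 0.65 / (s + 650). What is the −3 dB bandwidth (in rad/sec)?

For a single-pole low-pass, the −3 dB point is at the pole: ω = 650 rad/sec.

650 rad/sec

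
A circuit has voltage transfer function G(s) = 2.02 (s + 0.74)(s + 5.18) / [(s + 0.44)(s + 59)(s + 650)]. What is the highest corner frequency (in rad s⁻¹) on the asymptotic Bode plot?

Break frequencies occur at each pole and zero magnitude: 0.44 rad s⁻¹, 0.74 rad s⁻¹, 5.18 rad s⁻¹, 59 rad s⁻¹, 650 rad s⁻¹.
The highest is 650 rad s⁻¹.

650 rad s⁻¹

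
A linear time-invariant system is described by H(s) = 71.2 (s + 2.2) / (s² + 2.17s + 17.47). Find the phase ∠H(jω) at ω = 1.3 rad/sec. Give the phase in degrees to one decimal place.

20.4°

∠(j1.3 + 2.2) = arctan(1.3/2.2) = 30.58°
∠[(j1.3)² + 2.17(j1.3) + 17.47] = ∠[15.78 + j2.821] = 10.14°
∠H(j1.3) = 30.58° − 10.14° = 20.44°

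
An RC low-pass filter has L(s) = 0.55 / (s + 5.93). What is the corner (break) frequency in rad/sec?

The single real pole at s = −5.93 gives a corner at ω = 5.93 rad/sec.

5.93 rad/sec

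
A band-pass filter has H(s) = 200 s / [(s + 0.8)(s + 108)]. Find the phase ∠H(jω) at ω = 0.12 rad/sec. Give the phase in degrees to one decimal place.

81.4°

∠(j0.12) = 90.00°
∠(j0.12 + 0.8) = arctan(0.12/0.8) = 8.53°
∠(j0.12 + 108) = arctan(0.12/108) = 0.06°
∠H(j0.12) = 90.00° − (8.53° + 0.06°) = 81.41°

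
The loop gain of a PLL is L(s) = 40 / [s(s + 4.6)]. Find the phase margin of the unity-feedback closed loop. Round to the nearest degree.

40°

Gain crossover: |L(jω)| = 1 at ω ≈ 5.55 rad/s.
∠L(j5.55) = −90° − arctan(5.55/4.6) ≈ -140.34°
PM = 180° + (-140.34°) = 39.66°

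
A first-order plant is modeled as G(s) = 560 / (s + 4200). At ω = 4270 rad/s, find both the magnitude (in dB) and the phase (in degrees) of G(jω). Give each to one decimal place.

|j4270 + 4200| = √(4270² + 4200²) = 5989
|G(j4270)| = 560 / 5989 = 0.093499
20 log₁₀(0.093499) = -20.58 dB
∠(j4270 + 4200) = arctan(4270/4200) = 45.47°
∠G(j4270) = −45.47° = -45.47°

|G| = -20.6 dB, ∠G = -45.5°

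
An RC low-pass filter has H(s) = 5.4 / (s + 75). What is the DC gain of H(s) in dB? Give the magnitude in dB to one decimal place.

H(0) = 5.4 / 75 = 0.072
20 log₁₀(0.072) = -22.85 dB

-22.9 dB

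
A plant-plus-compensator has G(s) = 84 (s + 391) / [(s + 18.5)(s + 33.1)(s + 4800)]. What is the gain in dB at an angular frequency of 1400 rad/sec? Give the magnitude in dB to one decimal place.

|j1400 + 391| = √(1400² + 391²) = 1454
|j1400 + 18.5| = √(1400² + 18.5²) = 1400
|j1400 + 33.1| = √(1400² + 33.1²) = 1400
|j1400 + 4800| = √(1400² + 4800²) = 5000
|G(j1400)| = 84 × 1454 / (1400 × 1400 × 5000) = 1.2455e-05
20 log₁₀(1.2455e-05) = -98.09 dB

-98.1 dB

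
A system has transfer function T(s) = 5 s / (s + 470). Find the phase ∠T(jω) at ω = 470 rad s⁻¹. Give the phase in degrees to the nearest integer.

45°

∠(j470) = 90.00°
∠(j470 + 470) = arctan(470/470) = 45.00°
∠T(j470) = 90.00° − 45.00° = 45.00°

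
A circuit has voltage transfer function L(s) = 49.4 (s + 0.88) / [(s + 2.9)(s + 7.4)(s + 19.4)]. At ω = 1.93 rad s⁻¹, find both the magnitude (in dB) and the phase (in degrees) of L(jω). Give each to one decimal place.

|j1.93 + 0.88| = √(1.93² + 0.88²) = 2.121
|j1.93 + 2.9| = √(1.93² + 2.9²) = 3.484
|j1.93 + 7.4| = √(1.93² + 7.4²) = 7.648
|j1.93 + 19.4| = √(1.93² + 19.4²) = 19.5
|L(j1.93)| = 49.4 × 2.121 / (3.484 × 7.648 × 19.5) = 0.20175
20 log₁₀(0.20175) = -13.90 dB
∠(j1.93 + 0.88) = arctan(1.93/0.88) = 65.49°
∠(j1.93 + 2.9) = arctan(1.93/2.9) = 33.64°
∠(j1.93 + 7.4) = arctan(1.93/7.4) = 14.62°
∠(j1.93 + 19.4) = arctan(1.93/19.4) = 5.68°
∠L(j1.93) = 65.49° − (33.64° + 14.62° + 5.68°) = 11.55°

|L| = -13.9 dB, ∠L = 11.5°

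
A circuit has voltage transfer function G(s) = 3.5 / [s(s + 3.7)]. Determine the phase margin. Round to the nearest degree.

76 deg

Gain crossover: |G(jω)| = 1 at ω ≈ 0.918 rad/sec.
∠G(j0.918) = −90° − arctan(0.918/3.7) ≈ -103.94°
PM = 180° + (-103.94°) = 76.06°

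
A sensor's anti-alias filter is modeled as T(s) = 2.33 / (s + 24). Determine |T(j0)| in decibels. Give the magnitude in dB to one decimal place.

-20.3 dB

T(0) = 2.33 / 24 = 0.097083
20 log₁₀(0.097083) = -20.26 dB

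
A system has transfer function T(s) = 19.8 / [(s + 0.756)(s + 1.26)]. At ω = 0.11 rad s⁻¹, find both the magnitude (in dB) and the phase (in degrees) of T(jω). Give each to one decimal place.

|T| = 26.2 dB, ∠T = -13.3 deg

|j0.11 + 0.756| = √(0.11² + 0.756²) = 0.764
|j0.11 + 1.26| = √(0.11² + 1.26²) = 1.265
|T(j0.11)| = 19.8 / (0.764 × 1.265) = 20.492
20 log₁₀(20.492) = 26.23 dB
∠(j0.11 + 0.756) = arctan(0.11/0.756) = 8.28°
∠(j0.11 + 1.26) = arctan(0.11/1.26) = 4.99°
∠T(j0.11) = − (8.28° + 4.99°) = -13.27°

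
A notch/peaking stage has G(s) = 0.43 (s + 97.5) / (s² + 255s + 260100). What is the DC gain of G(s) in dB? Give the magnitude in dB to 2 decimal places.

G(0) = 0.43 × 97.5 / 260100 = 0.00016119
20 log₁₀(0.00016119) = -75.853 dB

-75.85 dB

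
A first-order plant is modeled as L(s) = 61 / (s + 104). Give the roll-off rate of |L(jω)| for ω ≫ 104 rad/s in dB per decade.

With 0 zeros and 1 pole, the high-frequency asymptotic slope is 20 × (0 − 1) = -20 dB/decade.

-20 dB/decade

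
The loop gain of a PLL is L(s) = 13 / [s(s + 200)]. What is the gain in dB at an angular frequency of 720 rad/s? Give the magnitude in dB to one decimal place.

|j720 + 200| = √(720² + 200²) = 747.3
|j720| = 720
|L(j720)| = 13 / (747.3 × 720) = 2.4162e-05
20 log₁₀(2.4162e-05) = -92.34 dB

-92.3 dB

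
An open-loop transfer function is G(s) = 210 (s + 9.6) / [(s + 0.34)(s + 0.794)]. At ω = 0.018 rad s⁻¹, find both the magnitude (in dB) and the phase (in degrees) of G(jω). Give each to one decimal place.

|j0.018 + 9.6| = √(0.018² + 9.6²) = 9.6
|j0.018 + 0.34| = √(0.018² + 0.34²) = 0.3405
|j0.018 + 0.794| = √(0.018² + 0.794²) = 0.7942
|G(j0.018)| = 210 × 9.6 / (0.3405 × 0.7942) = 7455.4
20 log₁₀(7455.4) = 77.45 dB
∠(j0.018 + 9.6) = arctan(0.018/9.6) = 0.11°
∠(j0.018 + 0.34) = arctan(0.018/0.34) = 3.03°
∠(j0.018 + 0.794) = arctan(0.018/0.794) = 1.30°
∠G(j0.018) = 0.11° − (3.03° + 1.30°) = -4.22°

|G| = 77.4 dB, ∠G = -4.2°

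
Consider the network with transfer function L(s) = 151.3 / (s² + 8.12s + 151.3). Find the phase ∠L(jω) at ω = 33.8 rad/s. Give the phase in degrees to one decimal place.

-164.5°

∠[(j33.8)² + 8.12(j33.8) + 151.3] = ∠[-991.14 + j274.46] = 164.52°
∠L(j33.8) = −164.52° = -164.52°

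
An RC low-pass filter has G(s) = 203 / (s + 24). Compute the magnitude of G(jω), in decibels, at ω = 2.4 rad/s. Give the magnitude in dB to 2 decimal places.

18.50 dB

|j2.4 + 24| = √(2.4² + 24²) = 24.12
|G(j2.4)| = 203 / 24.12 = 8.4164
20 log₁₀(8.4164) = 18.502 dB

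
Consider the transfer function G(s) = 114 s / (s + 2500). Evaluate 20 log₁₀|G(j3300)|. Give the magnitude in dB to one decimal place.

|j3300| = 3300
|j3300 + 2500| = √(3300² + 2500²) = 4140
|G(j3300)| = 114 × 3300 / 4140 = 90.869
20 log₁₀(90.869) = 39.17 dB

39.2 dB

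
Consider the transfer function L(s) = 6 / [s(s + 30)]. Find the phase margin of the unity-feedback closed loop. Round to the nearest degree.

90°

Gain crossover: |L(jω)| = 1 at ω ≈ 0.2 rad/s.
∠L(j0.2) = −90° − arctan(0.2/30) ≈ -90.38°
PM = 180° + (-90.38°) = 89.62°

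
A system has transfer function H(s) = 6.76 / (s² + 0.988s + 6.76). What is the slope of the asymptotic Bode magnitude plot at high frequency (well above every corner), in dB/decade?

-40 dB/decade

With 0 zeros and 2 poles, the high-frequency asymptotic slope is 20 × (0 − 2) = -40 dB/decade.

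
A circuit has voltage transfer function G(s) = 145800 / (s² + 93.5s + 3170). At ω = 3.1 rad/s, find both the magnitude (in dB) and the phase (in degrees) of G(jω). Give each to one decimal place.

|G| = 33.2 dB, ∠G = -5.2°

|(j3.1)² + 93.5(j3.1) + 3170| = |3160.4 + j289.85| = 3174
|G(j3.1)| = 145800 / 3174 = 45.941
20 log₁₀(45.941) = 33.24 dB
∠[(j3.1)² + 93.5(j3.1) + 3170] = ∠[3160.4 + j289.85] = 5.24°
∠G(j3.1) = −5.24° = -5.24°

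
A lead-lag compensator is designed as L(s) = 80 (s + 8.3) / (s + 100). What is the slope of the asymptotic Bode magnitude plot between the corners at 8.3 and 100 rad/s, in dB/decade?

20 dB/decade

In this band the factors already past their corner are: zero at 8.3; net slope = 20 dB/decade.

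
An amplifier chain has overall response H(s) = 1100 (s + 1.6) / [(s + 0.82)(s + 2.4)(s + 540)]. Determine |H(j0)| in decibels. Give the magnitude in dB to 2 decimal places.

4.38 dB

H(0) = 1100 × 1.6 / (0.82 × 2.4 × 540) = 1.6561
20 log₁₀(1.6561) = 4.382 dB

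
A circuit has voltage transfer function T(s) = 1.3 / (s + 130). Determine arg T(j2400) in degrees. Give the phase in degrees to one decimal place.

∠(j2400 + 130) = arctan(2400/130) = 86.90°
∠T(j2400) = −86.90° = -86.90°

-86.9°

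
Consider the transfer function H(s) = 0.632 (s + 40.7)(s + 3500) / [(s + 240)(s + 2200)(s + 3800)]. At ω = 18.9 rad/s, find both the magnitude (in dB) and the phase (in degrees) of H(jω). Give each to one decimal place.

|j18.9 + 40.7| = √(18.9² + 40.7²) = 44.87
|j18.9 + 3500| = √(18.9² + 3500²) = 3500
|j18.9 + 240| = √(18.9² + 240²) = 240.7
|j18.9 + 2200| = √(18.9² + 2200²) = 2200
|j18.9 + 3800| = √(18.9² + 3800²) = 3800
|H(j18.9)| = 0.632 × 44.87 × 3500 / (240.7 × 2200 × 3800) = 4.9318e-05
20 log₁₀(4.9318e-05) = -86.14 dB
∠(j18.9 + 40.7) = arctan(18.9/40.7) = 24.91°
∠(j18.9 + 3500) = arctan(18.9/3500) = 0.31°
∠(j18.9 + 240) = arctan(18.9/240) = 4.50°
∠(j18.9 + 2200) = arctan(18.9/2200) = 0.49°
∠(j18.9 + 3800) = arctan(18.9/3800) = 0.28°
∠H(j18.9) = 24.91° + 0.31° − (4.50° + 0.49° + 0.28°) = 19.94°

|H| = -86.1 dB, ∠H = 19.9°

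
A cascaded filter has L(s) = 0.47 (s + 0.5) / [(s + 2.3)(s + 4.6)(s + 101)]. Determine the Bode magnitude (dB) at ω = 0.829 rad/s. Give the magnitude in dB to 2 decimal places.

|j0.829 + 0.5| = √(0.829² + 0.5²) = 0.9681
|j0.829 + 2.3| = √(0.829² + 2.3²) = 2.445
|j0.829 + 4.6| = √(0.829² + 4.6²) = 4.674
|j0.829 + 101| = √(0.829² + 101²) = 101
|L(j0.829)| = 0.47 × 0.9681 / (2.445 × 4.674 × 101) = 0.00039422
20 log₁₀(0.00039422) = -68.085 dB

-68.09 dB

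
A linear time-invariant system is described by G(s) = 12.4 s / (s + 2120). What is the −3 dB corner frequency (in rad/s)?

For a single-pole high-pass, the −3 dB point is at the pole: ω = 2120 rad/s.

2120 rad/s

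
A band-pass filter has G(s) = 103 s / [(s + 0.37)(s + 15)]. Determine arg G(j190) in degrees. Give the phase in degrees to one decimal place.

∠(j190) = 90.00°
∠(j190 + 0.37) = arctan(190/0.37) = 89.89°
∠(j190 + 15) = arctan(190/15) = 85.49°
∠G(j190) = 90.00° − (89.89° + 85.49°) = -85.37°

-85.4°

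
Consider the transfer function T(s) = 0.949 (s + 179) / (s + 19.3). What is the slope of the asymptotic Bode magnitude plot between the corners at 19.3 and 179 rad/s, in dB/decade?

-20 dB/decade

In this band the factors already past their corner are: pole at 19.3; net slope = -20 dB/decade.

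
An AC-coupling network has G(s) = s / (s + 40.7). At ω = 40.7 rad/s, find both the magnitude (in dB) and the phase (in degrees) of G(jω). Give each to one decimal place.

|j40.7| = 40.7
|j40.7 + 40.7| = √(40.7² + 40.7²) = 57.56
|G(j40.7)| = 1 × 40.7 / 57.56 = 0.70711
20 log₁₀(0.70711) = -3.01 dB
∠(j40.7) = 90.00°
∠(j40.7 + 40.7) = arctan(40.7/40.7) = 45.00°
∠G(j40.7) = 90.00° − 45.00° = 45.00°

|G| = -3.0 dB, ∠G = 45.0°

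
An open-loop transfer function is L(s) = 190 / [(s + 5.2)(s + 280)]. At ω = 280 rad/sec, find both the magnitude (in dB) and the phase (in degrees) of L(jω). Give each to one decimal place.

|L| = -55.3 dB, ∠L = -133.9°

|j280 + 5.2| = √(280² + 5.2²) = 280
|j280 + 280| = √(280² + 280²) = 396
|L(j280)| = 190 / (280 × 396) = 0.0017134
20 log₁₀(0.0017134) = -55.32 dB
∠(j280 + 5.2) = arctan(280/5.2) = 88.94°
∠(j280 + 280) = arctan(280/280) = 45.00°
∠L(j280) = − (88.94° + 45.00°) = -133.94°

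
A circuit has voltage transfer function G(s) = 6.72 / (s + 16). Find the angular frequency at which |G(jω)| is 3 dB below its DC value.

For a single-pole low-pass, the −3 dB point is at the pole: ω = 16 rad/s.

16 rad/s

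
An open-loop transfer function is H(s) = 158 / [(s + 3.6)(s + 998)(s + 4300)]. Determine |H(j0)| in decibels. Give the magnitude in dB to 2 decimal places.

-99.80 dB

H(0) = 158 / (3.6 × 998 × 4300) = 1.0227e-05
20 log₁₀(1.0227e-05) = -99.805 dB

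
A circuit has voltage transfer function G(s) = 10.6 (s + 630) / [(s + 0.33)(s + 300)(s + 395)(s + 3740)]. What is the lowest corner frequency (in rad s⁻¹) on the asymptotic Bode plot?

Break frequencies occur at each pole and zero magnitude: 0.33 rad s⁻¹, 300 rad s⁻¹, 395 rad s⁻¹, 630 rad s⁻¹, 3740 rad s⁻¹.
The lowest is 0.33 rad s⁻¹.

0.33 rad s⁻¹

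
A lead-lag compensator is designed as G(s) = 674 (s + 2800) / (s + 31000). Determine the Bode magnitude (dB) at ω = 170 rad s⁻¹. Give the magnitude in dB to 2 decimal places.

35.70 dB

|j170 + 2800| = √(170² + 2800²) = 2805
|j170 + 31000| = √(170² + 31000²) = 3.1e+04
|G(j170)| = 674 × 2805 / 3.1e+04 = 60.989
20 log₁₀(60.989) = 35.705 dB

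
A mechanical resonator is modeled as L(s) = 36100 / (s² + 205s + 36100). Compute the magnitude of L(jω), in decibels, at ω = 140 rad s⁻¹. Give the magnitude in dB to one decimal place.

|(j140)² + 205(j140) + 36100| = |16500 + j28700| = 3.31e+04
|L(j140)| = 36100 / 3.31e+04 = 1.0905
20 log₁₀(1.0905) = 0.75 dB

0.8 dB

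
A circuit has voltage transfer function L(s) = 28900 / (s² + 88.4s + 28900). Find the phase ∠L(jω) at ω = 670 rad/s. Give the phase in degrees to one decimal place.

-172.0°

∠[(j670)² + 88.4(j670) + 28900] = ∠[-4.2e+05 + j59228] = 171.97°
∠L(j670) = −171.97° = -171.97°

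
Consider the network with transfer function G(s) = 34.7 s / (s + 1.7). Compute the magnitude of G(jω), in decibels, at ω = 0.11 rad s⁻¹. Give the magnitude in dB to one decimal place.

7.0 dB

|j0.11| = 0.11
|j0.11 + 1.7| = √(0.11² + 1.7²) = 1.704
|G(j0.11)| = 34.7 × 0.11 / 1.704 = 2.2406
20 log₁₀(2.2406) = 7.01 dB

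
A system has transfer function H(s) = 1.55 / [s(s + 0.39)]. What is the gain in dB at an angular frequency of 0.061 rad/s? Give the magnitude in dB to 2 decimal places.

36.17 dB

|j0.061 + 0.39| = √(0.061² + 0.39²) = 0.3947
|j0.061| = 0.061
|H(j0.061)| = 1.55 / (0.3947 × 0.061) = 64.371
20 log₁₀(64.371) = 36.174 dB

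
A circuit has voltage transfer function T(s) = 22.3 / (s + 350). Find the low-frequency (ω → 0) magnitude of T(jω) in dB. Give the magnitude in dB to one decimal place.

-23.9 dB

T(0) = 22.3 / 350 = 0.063714
20 log₁₀(0.063714) = -23.92 dB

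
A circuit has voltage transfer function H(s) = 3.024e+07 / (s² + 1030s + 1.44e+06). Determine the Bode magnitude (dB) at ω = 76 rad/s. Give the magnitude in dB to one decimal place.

|(j76)² + 1030(j76) + 1.44e+06| = |1.4342e+06 + j78280| = 1.436e+06
|H(j76)| = 3.024e+07 / 1.436e+06 = 21.053
20 log₁₀(21.053) = 26.47 dB

26.5 dB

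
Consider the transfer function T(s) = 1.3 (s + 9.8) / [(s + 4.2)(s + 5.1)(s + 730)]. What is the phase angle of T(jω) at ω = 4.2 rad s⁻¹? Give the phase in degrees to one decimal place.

-61.6°

∠(j4.2 + 9.8) = arctan(4.2/9.8) = 23.20°
∠(j4.2 + 4.2) = arctan(4.2/4.2) = 45.00°
∠(j4.2 + 5.1) = arctan(4.2/5.1) = 39.47°
∠(j4.2 + 730) = arctan(4.2/730) = 0.33°
∠T(j4.2) = 23.20° − (45.00° + 39.47° + 0.33°) = -61.60°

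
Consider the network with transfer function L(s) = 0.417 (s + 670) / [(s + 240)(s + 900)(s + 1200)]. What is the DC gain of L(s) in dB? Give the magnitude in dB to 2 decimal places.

L(0) = 0.417 × 670 / (240 × 900 × 1200) = 1.0779e-06
20 log₁₀(1.0779e-06) = -119.348 dB

-119.35 dB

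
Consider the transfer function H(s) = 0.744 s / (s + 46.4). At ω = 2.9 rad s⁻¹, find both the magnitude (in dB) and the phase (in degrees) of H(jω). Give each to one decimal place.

|j2.9| = 2.9
|j2.9 + 46.4| = √(2.9² + 46.4²) = 46.49
|H(j2.9)| = 0.744 × 2.9 / 46.49 = 0.046409
20 log₁₀(0.046409) = -26.67 dB
∠(j2.9) = 90.00°
∠(j2.9 + 46.4) = arctan(2.9/46.4) = 3.58°
∠H(j2.9) = 90.00° − 3.58° = 86.42°

|H| = -26.7 dB, ∠H = 86.4°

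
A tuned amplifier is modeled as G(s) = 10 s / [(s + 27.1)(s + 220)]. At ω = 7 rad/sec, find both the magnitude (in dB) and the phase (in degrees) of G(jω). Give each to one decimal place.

|G| = -38.9 dB, ∠G = 73.7°

|j7| = 7
|j7 + 27.1| = √(7² + 27.1²) = 27.99
|j7 + 220| = √(7² + 220²) = 220.1
|G(j7)| = 10 × 7 / (27.99 × 220.1) = 0.011362
20 log₁₀(0.011362) = -38.89 dB
∠(j7) = 90.00°
∠(j7 + 27.1) = arctan(7/27.1) = 14.48°
∠(j7 + 220) = arctan(7/220) = 1.82°
∠G(j7) = 90.00° − (14.48° + 1.82°) = 73.69°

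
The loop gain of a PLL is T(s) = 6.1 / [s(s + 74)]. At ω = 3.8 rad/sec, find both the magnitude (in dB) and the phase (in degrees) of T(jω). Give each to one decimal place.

|T| = -33.3 dB, ∠T = -92.9°

|j3.8 + 74| = √(3.8² + 74²) = 74.1
|j3.8| = 3.8
|T(j3.8)| = 6.1 / (74.1 × 3.8) = 0.021664
20 log₁₀(0.021664) = -33.29 dB
∠(j3.8 + 74) = arctan(3.8/74) = 2.94°
∠(j3.8) = 90.00°
∠T(j3.8) = − (2.94° + 90.00°) = -92.94°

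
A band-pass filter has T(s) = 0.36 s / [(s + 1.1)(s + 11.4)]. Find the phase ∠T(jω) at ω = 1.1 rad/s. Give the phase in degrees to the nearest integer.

39°

∠(j1.1) = 90.00°
∠(j1.1 + 1.1) = arctan(1.1/1.1) = 45.00°
∠(j1.1 + 11.4) = arctan(1.1/11.4) = 5.51°
∠T(j1.1) = 90.00° − (45.00° + 5.51°) = 39.49°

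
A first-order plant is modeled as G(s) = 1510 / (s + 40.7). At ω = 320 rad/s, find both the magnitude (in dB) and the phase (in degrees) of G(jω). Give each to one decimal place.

|G| = 13.4 dB, ∠G = -82.8°

|j320 + 40.7| = √(320² + 40.7²) = 322.6
|G(j320)| = 1510 / 322.6 = 4.681
20 log₁₀(4.681) = 13.41 dB
∠(j320 + 40.7) = arctan(320/40.7) = 82.75°
∠G(j320) = −82.75° = -82.75°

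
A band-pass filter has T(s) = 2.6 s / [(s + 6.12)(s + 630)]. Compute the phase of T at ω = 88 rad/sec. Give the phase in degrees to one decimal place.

∠(j88) = 90.00°
∠(j88 + 6.12) = arctan(88/6.12) = 86.02°
∠(j88 + 630) = arctan(88/630) = 7.95°
∠T(j88) = 90.00° − (86.02° + 7.95°) = -3.97°

-4.0°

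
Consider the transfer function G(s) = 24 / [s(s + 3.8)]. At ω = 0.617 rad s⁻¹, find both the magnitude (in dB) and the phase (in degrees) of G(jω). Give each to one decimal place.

|G| = 20.1 dB, ∠G = -99.2°

|j0.617 + 3.8| = √(0.617² + 3.8²) = 3.85
|j0.617| = 0.617
|G(j0.617)| = 24 / (3.85 × 0.617) = 10.104
20 log₁₀(10.104) = 20.09 dB
∠(j0.617 + 3.8) = arctan(0.617/3.8) = 9.22°
∠(j0.617) = 90.00°
∠G(j0.617) = − (9.22° + 90.00°) = -99.22°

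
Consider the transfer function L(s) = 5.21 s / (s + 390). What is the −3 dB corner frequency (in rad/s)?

390 rad/s

For a single-pole high-pass, the −3 dB point is at the pole: ω = 390 rad/s.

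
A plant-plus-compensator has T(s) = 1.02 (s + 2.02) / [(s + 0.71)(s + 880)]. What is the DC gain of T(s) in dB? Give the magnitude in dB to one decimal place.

-49.6 dB

T(0) = 1.02 × 2.02 / (0.71 × 880) = 0.0032977
20 log₁₀(0.0032977) = -49.64 dB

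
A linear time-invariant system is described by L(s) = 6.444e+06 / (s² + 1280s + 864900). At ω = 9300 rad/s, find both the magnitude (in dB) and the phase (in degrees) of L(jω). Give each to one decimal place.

|(j9300)² + 1280(j9300) + 864900| = |-8.5625e+07 + j1.1904e+07| = 8.645e+07
|L(j9300)| = 6.444e+06 / 8.645e+07 = 0.074541
20 log₁₀(0.074541) = -22.55 dB
∠[(j9300)² + 1280(j9300) + 864900] = ∠[-8.5625e+07 + j1.1904e+07] = 172.09°
∠L(j9300) = −172.09° = -172.09°

|L| = -22.6 dB, ∠L = -172.1°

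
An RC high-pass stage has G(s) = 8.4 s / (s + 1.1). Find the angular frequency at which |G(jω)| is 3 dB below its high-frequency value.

For a single-pole high-pass, the −3 dB point is at the pole: ω = 1.1 rad/sec.

1.1 rad/sec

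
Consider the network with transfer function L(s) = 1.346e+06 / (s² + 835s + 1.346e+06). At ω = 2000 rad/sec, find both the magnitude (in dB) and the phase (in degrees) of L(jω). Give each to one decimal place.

|L| = -7.3 dB, ∠L = -147.8 deg

|(j2000)² + 835(j2000) + 1.346e+06| = |-2.654e+06 + j1.67e+06| = 3.136e+06
|L(j2000)| = 1.346e+06 / 3.136e+06 = 0.42925
20 log₁₀(0.42925) = -7.35 dB
∠[(j2000)² + 835(j2000) + 1.346e+06] = ∠[-2.654e+06 + j1.67e+06] = 147.82°
∠L(j2000) = −147.82° = -147.82°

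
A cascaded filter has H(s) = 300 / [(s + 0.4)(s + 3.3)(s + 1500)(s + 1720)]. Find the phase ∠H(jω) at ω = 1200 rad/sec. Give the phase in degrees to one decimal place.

-253.4 deg

∠(j1200 + 0.4) = arctan(1200/0.4) = 89.98°
∠(j1200 + 3.3) = arctan(1200/3.3) = 89.84°
∠(j1200 + 1500) = arctan(1200/1500) = 38.66°
∠(j1200 + 1720) = arctan(1200/1720) = 34.90°
∠H(j1200) = − (89.98° + 89.84° + 38.66° + 34.90°) = -253.39°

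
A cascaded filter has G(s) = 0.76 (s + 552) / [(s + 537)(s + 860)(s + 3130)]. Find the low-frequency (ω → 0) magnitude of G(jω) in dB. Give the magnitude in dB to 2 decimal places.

-130.75 dB

G(0) = 0.76 × 552 / (537 × 860 × 3130) = 2.9023e-07
20 log₁₀(2.9023e-07) = -130.745 dB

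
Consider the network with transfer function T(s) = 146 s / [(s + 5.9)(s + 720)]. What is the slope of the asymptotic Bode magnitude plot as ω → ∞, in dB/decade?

With 1 zero and 2 poles, the high-frequency asymptotic slope is 20 × (1 − 2) = -20 dB/decade.

-20 dB/decade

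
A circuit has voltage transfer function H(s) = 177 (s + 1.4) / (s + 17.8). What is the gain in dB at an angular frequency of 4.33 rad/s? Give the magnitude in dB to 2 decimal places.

32.86 dB

|j4.33 + 1.4| = √(4.33² + 1.4²) = 4.551
|j4.33 + 17.8| = √(4.33² + 17.8²) = 18.32
|H(j4.33)| = 177 × 4.551 / 18.32 = 43.969
20 log₁₀(43.969) = 32.863 dB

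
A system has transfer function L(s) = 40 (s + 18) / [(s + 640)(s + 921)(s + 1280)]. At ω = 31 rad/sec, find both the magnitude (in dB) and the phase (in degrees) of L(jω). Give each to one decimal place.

|j31 + 18| = √(31² + 18²) = 35.85
|j31 + 640| = √(31² + 640²) = 640.8
|j31 + 921| = √(31² + 921²) = 921.5
|j31 + 1280| = √(31² + 1280²) = 1280
|L(j31)| = 40 × 35.85 / (640.8 × 921.5 × 1280) = 1.8966e-06
20 log₁₀(1.8966e-06) = -114.44 dB
∠(j31 + 18) = arctan(31/18) = 59.86°
∠(j31 + 640) = arctan(31/640) = 2.77°
∠(j31 + 921) = arctan(31/921) = 1.93°
∠(j31 + 1280) = arctan(31/1280) = 1.39°
∠L(j31) = 59.86° − (2.77° + 1.93° + 1.39°) = 53.77°

|L| = -114.4 dB, ∠L = 53.8°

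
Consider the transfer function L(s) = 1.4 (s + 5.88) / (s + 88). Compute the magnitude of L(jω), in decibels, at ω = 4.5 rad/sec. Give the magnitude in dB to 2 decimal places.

-18.59 dB

|j4.5 + 5.88| = √(4.5² + 5.88²) = 7.404
|j4.5 + 88| = √(4.5² + 88²) = 88.11
|L(j4.5)| = 1.4 × 7.404 / 88.11 = 0.11764
20 log₁₀(0.11764) = -18.589 dB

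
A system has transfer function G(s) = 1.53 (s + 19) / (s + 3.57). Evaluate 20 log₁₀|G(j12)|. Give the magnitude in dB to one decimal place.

|j12 + 19| = √(12² + 19²) = 22.47
|j12 + 3.57| = √(12² + 3.57²) = 12.52
|G(j12)| = 1.53 × 22.47 / 12.52 = 2.7463
20 log₁₀(2.7463) = 8.77 dB

8.8 dB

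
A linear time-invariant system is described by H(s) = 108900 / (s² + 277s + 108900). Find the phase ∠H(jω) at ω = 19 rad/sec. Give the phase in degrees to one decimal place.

-2.8°

∠[(j19)² + 277(j19) + 108900] = ∠[1.0854e+05 + j5263] = 2.78°
∠H(j19) = −2.78° = -2.78°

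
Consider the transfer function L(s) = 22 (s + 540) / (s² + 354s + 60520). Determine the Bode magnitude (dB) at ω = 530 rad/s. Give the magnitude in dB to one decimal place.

|j530 + 540| = √(530² + 540²) = 756.6
|(j530)² + 354(j530) + 60520| = |-2.2038e+05 + j1.8762e+05| = 2.894e+05
|L(j530)| = 22 × 756.6 / 2.894e+05 = 0.057513
20 log₁₀(0.057513) = -24.80 dB

-24.8 dB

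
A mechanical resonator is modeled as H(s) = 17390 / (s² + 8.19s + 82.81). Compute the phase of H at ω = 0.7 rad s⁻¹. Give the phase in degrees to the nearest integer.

∠[(j0.7)² + 8.19(j0.7) + 82.81] = ∠[82.32 + j5.733] = 3.98°
∠H(j0.7) = −3.98° = -3.98°

-4°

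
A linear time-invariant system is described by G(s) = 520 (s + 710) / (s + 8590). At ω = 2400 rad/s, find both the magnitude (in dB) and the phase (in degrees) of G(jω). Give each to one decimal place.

|G| = 43.3 dB, ∠G = 57.9°

|j2400 + 710| = √(2400² + 710²) = 2503
|j2400 + 8590| = √(2400² + 8590²) = 8919
|G(j2400)| = 520 × 2503 / 8919 = 145.92
20 log₁₀(145.92) = 43.28 dB
∠(j2400 + 710) = arctan(2400/710) = 73.52°
∠(j2400 + 8590) = arctan(2400/8590) = 15.61°
∠G(j2400) = 73.52° − 15.61° = 57.91°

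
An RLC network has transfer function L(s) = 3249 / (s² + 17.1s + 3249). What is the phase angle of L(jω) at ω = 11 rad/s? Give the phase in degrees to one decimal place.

-3.4 deg

∠[(j11)² + 17.1(j11) + 3249] = ∠[3128 + j188.1] = 3.44°
∠L(j11) = −3.44° = -3.44°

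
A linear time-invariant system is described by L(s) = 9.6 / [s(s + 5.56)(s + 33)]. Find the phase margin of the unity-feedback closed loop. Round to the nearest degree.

Gain crossover: |L(jω)| = 1 at ω ≈ 0.0523 rad s⁻¹.
∠L(j0.0523) = −90° − arctan(0.0523/5.56) − arctan(0.0523/33) ≈ -90.63°
PM = 180° + (-90.63°) = 89.37°

89°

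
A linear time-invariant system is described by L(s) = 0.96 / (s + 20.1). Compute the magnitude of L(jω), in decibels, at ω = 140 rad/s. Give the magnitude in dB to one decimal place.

-43.4 dB

|j140 + 20.1| = √(140² + 20.1²) = 141.4
|L(j140)| = 0.96 / 141.4 = 0.0067875
20 log₁₀(0.0067875) = -43.37 dB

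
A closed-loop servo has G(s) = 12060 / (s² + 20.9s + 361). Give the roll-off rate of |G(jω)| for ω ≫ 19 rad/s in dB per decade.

-40 dB/decade

With 0 zeros and 2 poles, the high-frequency asymptotic slope is 20 × (0 − 2) = -40 dB/decade.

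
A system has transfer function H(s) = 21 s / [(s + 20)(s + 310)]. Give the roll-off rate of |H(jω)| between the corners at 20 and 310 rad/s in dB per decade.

0 dB/decade

In this band the factors already past their corner are: 1 differentiator zero, pole at 20; net slope = 0 dB/decade.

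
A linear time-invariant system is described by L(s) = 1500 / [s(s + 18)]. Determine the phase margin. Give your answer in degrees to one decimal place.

26.1 deg

Gain crossover: |L(jω)| = 1 at ω ≈ 36.7 rad/sec.
∠L(j36.7) = −90° − arctan(36.7/18) ≈ -153.87°
PM = 180° + (-153.87°) = 26.13°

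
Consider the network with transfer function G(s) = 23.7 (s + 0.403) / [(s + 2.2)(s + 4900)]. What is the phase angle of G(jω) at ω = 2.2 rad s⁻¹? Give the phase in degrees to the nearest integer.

∠(j2.2 + 0.403) = arctan(2.2/0.403) = 79.62°
∠(j2.2 + 2.2) = arctan(2.2/2.2) = 45.00°
∠(j2.2 + 4900) = arctan(2.2/4900) = 0.03°
∠G(j2.2) = 79.62° − (45.00° + 0.03°) = 34.59°

35°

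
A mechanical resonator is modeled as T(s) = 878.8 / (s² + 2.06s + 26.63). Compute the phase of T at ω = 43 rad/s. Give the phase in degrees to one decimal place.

-177.2°

∠[(j43)² + 2.06(j43) + 26.63] = ∠[-1822.4 + j88.58] = 177.22°
∠T(j43) = −177.22° = -177.22°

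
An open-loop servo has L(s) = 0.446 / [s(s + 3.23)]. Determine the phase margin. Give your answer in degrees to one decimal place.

87.6 deg

Gain crossover: |L(jω)| = 1 at ω ≈ 0.138 rad/sec.
∠L(j0.138) = −90° − arctan(0.138/3.23) ≈ -92.45°
PM = 180° + (-92.45°) = 87.55°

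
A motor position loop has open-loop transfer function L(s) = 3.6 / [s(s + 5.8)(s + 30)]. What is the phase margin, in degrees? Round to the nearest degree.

90 deg

Gain crossover: |L(jω)| = 1 at ω ≈ 0.0207 rad/sec.
∠L(j0.0207) = −90° − arctan(0.0207/5.8) − arctan(0.0207/30) ≈ -90.24°
PM = 180° + (-90.24°) = 89.76°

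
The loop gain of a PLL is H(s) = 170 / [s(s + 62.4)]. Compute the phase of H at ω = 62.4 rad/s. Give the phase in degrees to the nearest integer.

-135°

∠(j62.4 + 62.4) = arctan(62.4/62.4) = 45.00°
∠(j62.4) = 90.00°
∠H(j62.4) = − (45.00° + 90.00°) = -135.00°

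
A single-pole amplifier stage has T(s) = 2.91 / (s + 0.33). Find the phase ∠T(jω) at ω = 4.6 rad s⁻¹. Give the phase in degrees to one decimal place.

-85.9°

∠(j4.6 + 0.33) = arctan(4.6/0.33) = 85.90°
∠T(j4.6) = −85.90° = -85.90°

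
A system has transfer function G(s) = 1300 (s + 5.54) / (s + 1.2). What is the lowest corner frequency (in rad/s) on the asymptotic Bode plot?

Break frequencies occur at each pole and zero magnitude: 1.2 rad/s, 5.54 rad/s.
The lowest is 1.2 rad/s.

1.2 rad/s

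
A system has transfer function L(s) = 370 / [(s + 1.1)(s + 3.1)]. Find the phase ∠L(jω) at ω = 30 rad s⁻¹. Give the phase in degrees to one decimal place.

-172.0°

∠(j30 + 1.1) = arctan(30/1.1) = 87.90°
∠(j30 + 3.1) = arctan(30/3.1) = 84.10°
∠L(j30) = − (87.90° + 84.10°) = -172.00°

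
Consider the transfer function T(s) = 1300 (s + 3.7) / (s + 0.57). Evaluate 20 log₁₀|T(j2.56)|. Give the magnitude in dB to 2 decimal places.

|j2.56 + 3.7| = √(2.56² + 3.7²) = 4.499
|j2.56 + 0.57| = √(2.56² + 0.57²) = 2.623
|T(j2.56)| = 1300 × 4.499 / 2.623 = 2230.2
20 log₁₀(2230.2) = 66.967 dB

66.97 dB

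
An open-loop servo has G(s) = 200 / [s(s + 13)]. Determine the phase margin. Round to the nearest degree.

Gain crossover: |G(jω)| = 1 at ω ≈ 11.5 rad/s.
∠G(j11.5) = −90° − arctan(11.5/13) ≈ -131.54°
PM = 180° + (-131.54°) = 48.46°

48 deg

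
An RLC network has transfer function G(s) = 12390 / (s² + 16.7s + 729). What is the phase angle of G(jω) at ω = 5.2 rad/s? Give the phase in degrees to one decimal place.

∠[(j5.2)² + 16.7(j5.2) + 729] = ∠[701.96 + j86.84] = 7.05°
∠G(j5.2) = −7.05° = -7.05°

-7.1 deg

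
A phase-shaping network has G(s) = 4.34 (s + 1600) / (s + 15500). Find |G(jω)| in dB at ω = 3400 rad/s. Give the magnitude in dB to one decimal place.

|j3400 + 1600| = √(3400² + 1600²) = 3758
|j3400 + 15500| = √(3400² + 15500²) = 1.587e+04
|G(j3400)| = 4.34 × 3758 / 1.587e+04 = 1.0277
20 log₁₀(1.0277) = 0.24 dB

0.2 dB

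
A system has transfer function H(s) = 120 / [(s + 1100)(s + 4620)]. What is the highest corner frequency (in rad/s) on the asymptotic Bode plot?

Break frequencies occur at each pole and zero magnitude: 1100 rad/s, 4620 rad/s.
The highest is 4620 rad/s.

4620 rad/s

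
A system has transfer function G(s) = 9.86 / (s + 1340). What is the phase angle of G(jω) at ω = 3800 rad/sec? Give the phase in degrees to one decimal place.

-70.6°

∠(j3800 + 1340) = arctan(3800/1340) = 70.58°
∠G(j3800) = −70.58° = -70.58°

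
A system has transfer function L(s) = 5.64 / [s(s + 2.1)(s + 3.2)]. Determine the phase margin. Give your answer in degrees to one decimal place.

56.5°

Gain crossover: |L(jω)| = 1 at ω ≈ 0.767 rad s⁻¹.
∠L(j0.767) = −90° − arctan(0.767/2.1) − arctan(0.767/3.2) ≈ -123.53°
PM = 180° + (-123.53°) = 56.47°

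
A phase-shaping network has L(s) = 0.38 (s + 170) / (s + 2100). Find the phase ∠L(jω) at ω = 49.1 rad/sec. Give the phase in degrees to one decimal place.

14.8°

∠(j49.1 + 170) = arctan(49.1/170) = 16.11°
∠(j49.1 + 2100) = arctan(49.1/2100) = 1.34°
∠L(j49.1) = 16.11° − 1.34° = 14.77°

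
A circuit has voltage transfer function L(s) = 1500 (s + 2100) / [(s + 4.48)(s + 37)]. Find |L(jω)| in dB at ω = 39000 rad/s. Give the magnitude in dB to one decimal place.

|j39000 + 2100| = √(39000² + 2100²) = 3.906e+04
|j39000 + 4.48| = √(39000² + 4.48²) = 3.9e+04
|j39000 + 37| = √(39000² + 37²) = 3.9e+04
|L(j39000)| = 1500 × 3.906e+04 / (3.9e+04 × 3.9e+04) = 0.038517
20 log₁₀(0.038517) = -28.29 dB

-28.3 dB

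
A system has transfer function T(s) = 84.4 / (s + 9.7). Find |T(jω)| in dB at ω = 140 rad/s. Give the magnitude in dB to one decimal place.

|j140 + 9.7| = √(140² + 9.7²) = 140.3
|T(j140)| = 84.4 / 140.3 = 0.60142
20 log₁₀(0.60142) = -4.42 dB

-4.4 dB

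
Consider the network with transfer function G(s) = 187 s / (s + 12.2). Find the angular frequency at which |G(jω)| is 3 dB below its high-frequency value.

For a single-pole high-pass, the −3 dB point is at the pole: ω = 12.2 rad/s.

12.2 rad/s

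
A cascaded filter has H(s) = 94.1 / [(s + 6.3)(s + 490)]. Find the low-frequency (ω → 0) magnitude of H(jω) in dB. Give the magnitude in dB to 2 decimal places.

H(0) = 94.1 / (6.3 × 490) = 0.030483
20 log₁₀(0.030483) = -30.319 dB

-30.32 dB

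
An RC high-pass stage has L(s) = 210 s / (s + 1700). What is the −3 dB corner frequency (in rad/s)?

For a single-pole high-pass, the −3 dB point is at the pole: ω = 1700 rad/s.

1700 rad/s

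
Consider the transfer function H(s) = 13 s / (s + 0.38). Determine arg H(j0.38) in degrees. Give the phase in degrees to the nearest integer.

45°

∠(j0.38) = 90.00°
∠(j0.38 + 0.38) = arctan(0.38/0.38) = 45.00°
∠H(j0.38) = 90.00° − 45.00° = 45.00°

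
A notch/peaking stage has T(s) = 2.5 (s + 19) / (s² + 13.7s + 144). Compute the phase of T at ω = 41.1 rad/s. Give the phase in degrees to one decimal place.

∠(j41.1 + 19) = arctan(41.1/19) = 65.19°
∠[(j41.1)² + 13.7(j41.1) + 144] = ∠[-1545.2 + j563.07] = 159.98°
∠T(j41.1) = 65.19° − 159.98° = -94.79°

-94.8 deg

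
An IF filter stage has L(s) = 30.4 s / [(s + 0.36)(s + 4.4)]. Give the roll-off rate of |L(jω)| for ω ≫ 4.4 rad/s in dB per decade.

With 1 zero and 2 poles, the high-frequency asymptotic slope is 20 × (1 − 2) = -20 dB/decade.

-20 dB/decade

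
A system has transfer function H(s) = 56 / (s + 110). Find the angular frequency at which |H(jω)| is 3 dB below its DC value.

For a single-pole low-pass, the −3 dB point is at the pole: ω = 110 rad/s.

110 rad/s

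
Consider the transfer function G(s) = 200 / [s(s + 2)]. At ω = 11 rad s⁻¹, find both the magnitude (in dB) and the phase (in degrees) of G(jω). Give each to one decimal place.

|j11 + 2| = √(11² + 2²) = 11.18
|j11| = 11
|G(j11)| = 200 / (11.18 × 11) = 1.6262
20 log₁₀(1.6262) = 4.22 dB
∠(j11 + 2) = arctan(11/2) = 79.70°
∠(j11) = 90.00°
∠G(j11) = − (79.70° + 90.00°) = -169.70°

|G| = 4.2 dB, ∠G = -169.7°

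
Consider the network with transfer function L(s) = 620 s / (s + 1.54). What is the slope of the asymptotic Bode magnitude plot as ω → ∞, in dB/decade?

With 1 zero and 1 pole, the high-frequency asymptotic slope is 20 × (1 − 1) = 0 dB/decade.

0 dB/decade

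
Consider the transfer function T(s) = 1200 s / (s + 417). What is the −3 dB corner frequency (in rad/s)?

For a single-pole high-pass, the −3 dB point is at the pole: ω = 417 rad/s.

417 rad/s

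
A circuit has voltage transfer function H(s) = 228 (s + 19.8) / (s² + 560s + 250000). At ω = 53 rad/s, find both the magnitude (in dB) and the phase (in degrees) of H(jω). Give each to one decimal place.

|H| = -25.7 dB, ∠H = 62.7°

|j53 + 19.8| = √(53² + 19.8²) = 56.58
|(j53)² + 560(j53) + 250000| = |2.4719e+05 + j29680| = 2.49e+05
|H(j53)| = 228 × 56.58 / 2.49e+05 = 0.051813
20 log₁₀(0.051813) = -25.71 dB
∠(j53 + 19.8) = arctan(53/19.8) = 69.52°
∠[(j53)² + 560(j53) + 250000] = ∠[2.4719e+05 + j29680] = 6.85°
∠H(j53) = 69.52° − 6.85° = 62.67°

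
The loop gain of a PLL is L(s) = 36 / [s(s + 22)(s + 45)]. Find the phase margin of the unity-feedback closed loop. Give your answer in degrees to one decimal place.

Gain crossover: |L(jω)| = 1 at ω ≈ 0.0364 rad/sec.
∠L(j0.0364) = −90° − arctan(0.0364/22) − arctan(0.0364/45) ≈ -90.14°
PM = 180° + (-90.14°) = 89.86°

89.9°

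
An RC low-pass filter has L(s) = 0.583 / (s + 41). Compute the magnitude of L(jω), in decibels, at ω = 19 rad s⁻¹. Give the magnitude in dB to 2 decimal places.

-37.79 dB

|j19 + 41| = √(19² + 41²) = 45.19
|L(j19)| = 0.583 / 45.19 = 0.012902
20 log₁₀(0.012902) = -37.787 dB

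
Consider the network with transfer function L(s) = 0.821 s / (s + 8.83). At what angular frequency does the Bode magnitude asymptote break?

The single real pole at s = −8.83 gives a corner at ω = 8.83 rad s⁻¹.

8.83 rad s⁻¹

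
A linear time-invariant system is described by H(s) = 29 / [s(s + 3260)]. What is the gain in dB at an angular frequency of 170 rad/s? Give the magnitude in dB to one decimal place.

-85.6 dB

|j170 + 3260| = √(170² + 3260²) = 3264
|j170| = 170
|H(j170)| = 29 / (3264 × 170) = 5.2257e-05
20 log₁₀(5.2257e-05) = -85.64 dB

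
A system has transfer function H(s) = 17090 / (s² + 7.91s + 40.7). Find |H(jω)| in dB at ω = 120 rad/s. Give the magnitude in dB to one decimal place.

|(j120)² + 7.91(j120) + 40.7| = |-14359 + j949.2| = 1.439e+04
|H(j120)| = 17090 / 1.439e+04 = 1.1876
20 log₁₀(1.1876) = 1.49 dB

1.5 dB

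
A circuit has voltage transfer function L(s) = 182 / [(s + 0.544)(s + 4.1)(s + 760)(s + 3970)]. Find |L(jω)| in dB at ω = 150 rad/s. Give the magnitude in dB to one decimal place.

-171.6 dB

|j150 + 0.544| = √(150² + 0.544²) = 150
|j150 + 4.1| = √(150² + 4.1²) = 150.1
|j150 + 760| = √(150² + 760²) = 774.7
|j150 + 3970| = √(150² + 3970²) = 3973
|L(j150)| = 182 / (150 × 150.1 × 774.7 × 3973) = 2.6273e-09
20 log₁₀(2.6273e-09) = -171.61 dB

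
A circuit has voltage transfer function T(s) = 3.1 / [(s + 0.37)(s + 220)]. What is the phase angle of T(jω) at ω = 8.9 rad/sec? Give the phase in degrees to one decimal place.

∠(j8.9 + 0.37) = arctan(8.9/0.37) = 87.62°
∠(j8.9 + 220) = arctan(8.9/220) = 2.32°
∠T(j8.9) = − (87.62° + 2.32°) = -89.94°

-89.9 deg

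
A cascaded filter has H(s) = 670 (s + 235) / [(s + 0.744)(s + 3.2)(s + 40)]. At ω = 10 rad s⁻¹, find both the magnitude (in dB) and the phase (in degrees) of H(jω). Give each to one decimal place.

|H| = 31.2 dB, ∠H = -169.6 deg

|j10 + 235| = √(10² + 235²) = 235.2
|j10 + 0.744| = √(10² + 0.744²) = 10.03
|j10 + 3.2| = √(10² + 3.2²) = 10.5
|j10 + 40| = √(10² + 40²) = 41.23
|H(j10)| = 670 × 235.2 / (10.03 × 10.5 × 41.23) = 36.303
20 log₁₀(36.303) = 31.20 dB
∠(j10 + 235) = arctan(10/235) = 2.44°
∠(j10 + 0.744) = arctan(10/0.744) = 85.75°
∠(j10 + 3.2) = arctan(10/3.2) = 72.26°
∠(j10 + 40) = arctan(10/40) = 14.04°
∠H(j10) = 2.44° − (85.75° + 72.26° + 14.04°) = -169.60°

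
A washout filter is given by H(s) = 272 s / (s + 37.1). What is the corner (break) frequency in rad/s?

The single real pole at s = −37.1 gives a corner at ω = 37.1 rad/s.

37.1 rad/s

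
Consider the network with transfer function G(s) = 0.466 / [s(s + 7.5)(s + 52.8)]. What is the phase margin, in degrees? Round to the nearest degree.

90 deg

Gain crossover: |G(jω)| = 1 at ω ≈ 0.00118 rad/s.
∠G(j0.00118) = −90° − arctan(0.00118/7.5) − arctan(0.00118/52.8) ≈ -90.01°
PM = 180° + (-90.01°) = 89.99°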